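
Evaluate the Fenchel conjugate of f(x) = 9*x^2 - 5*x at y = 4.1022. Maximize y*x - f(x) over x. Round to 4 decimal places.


f*(y) = sup_x {y*x - a*x^2 - b*x} = sup_x {(y-b)*x - a*x^2}
FOC: (y - b) - 2a*x = 0 => x* = (y - b)/(2a)
x* = (4.1022 + 5)/(2*9) = 0.5057
f*(4.1022) = (y-b)^2/(4a) = (4.1022 + 5)^2/(4*9)
= 82.85/36 = 2.3014


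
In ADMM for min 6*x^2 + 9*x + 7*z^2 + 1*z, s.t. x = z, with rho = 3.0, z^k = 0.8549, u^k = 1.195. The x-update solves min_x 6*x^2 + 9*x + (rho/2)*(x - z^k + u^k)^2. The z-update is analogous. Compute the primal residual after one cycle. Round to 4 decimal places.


ADMM iteration with rho = 3.0, z^k = 0.8549, u^k = 1.195
Step 1: x-update.
Minimize 6*x^2 + 9*x + (3.0/2)*(x - 0.8549 + 1.195)^2
FOC: (2*6 + 3.0)*x = -9 + 3.0*(0.8549 - 1.195)
x^{k+1} = -0.668
Step 2: z-update.
Minimize 7*z^2 + 1*z + (3.0/2)*(-0.668 - z + 1.195)^2
FOC: (2*7 + 3.0)*z = -1 + 3.0*(-0.668 + 1.195)
z^{k+1} = 0.0342
Step 3: u-update.
u^{k+1} = 1.195 - 0.668 - 0.0342 = 0.4928
Step 4: Primal residual = |-0.668 - 0.0342| = 0.7022


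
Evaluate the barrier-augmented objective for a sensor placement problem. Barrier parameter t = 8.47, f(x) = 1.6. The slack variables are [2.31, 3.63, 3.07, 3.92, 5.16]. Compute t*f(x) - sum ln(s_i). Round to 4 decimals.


Step 1: Compute log-barrier.
ln values: [0.8372, 1.2892, 1.1217, 1.3661, 1.6409]
phi = -(0.8372 + 1.2892 + 1.1217 + 1.3661 + 1.6409) = -6.2552
Step 2: Compute augmented objective.
t*f(x) = 8.47*1.6 = 13.552
Total = 13.552 - 6.2552 = 7.2968


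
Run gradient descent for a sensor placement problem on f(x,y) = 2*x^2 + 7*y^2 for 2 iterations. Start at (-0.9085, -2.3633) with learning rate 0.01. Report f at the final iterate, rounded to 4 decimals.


Gradient descent on f(x,y) = 2*x^2 + 7*y^2.
Starting point: (-0.9085, -2.3633), alpha = 0.01
Step 1: grad_x = 2*2*-0.9085 = -3.634, grad_y = 2*7*-2.3633 = -33.0862
  x_1 = -0.9085 - 0.01*-3.634 = -0.8722
  y_1 = -2.3633 - 0.01*-33.0862 = -2.0324
Step 2: grad_x = 2*2*-0.8722 = -3.4886, grad_y = 2*7*-2.0324 = -28.4541
  x_2 = -0.8722 - 0.01*-3.4886 = -0.8373
  y_2 = -2.0324 - 0.01*-28.4541 = -1.7479
f(-0.8373, -1.7479) = 2*(-0.8373)^2 + 7*(-1.7479)^2 = 22.7881


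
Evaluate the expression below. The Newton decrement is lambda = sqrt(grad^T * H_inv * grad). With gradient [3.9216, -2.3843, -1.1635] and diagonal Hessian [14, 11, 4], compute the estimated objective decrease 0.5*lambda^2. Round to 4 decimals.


Step 1: H is diagonal, so H^(-1) * g = [0.2801, -0.2168, -0.2909].
Step 2: g^T H^(-1) g = sum_i g_i^2 / H_ii
  = (3.9216)^2/14 + (-2.3843)^2/11 + (-1.1635)^2/4
  = 1.0985 + 0.5168 + 0.3384 = 1.9537
Step 3: Objective decrease = 0.5 * g^T H^(-1) g = 0.9769


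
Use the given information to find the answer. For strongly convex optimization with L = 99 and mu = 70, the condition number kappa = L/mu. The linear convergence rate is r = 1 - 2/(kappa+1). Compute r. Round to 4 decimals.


Step 1: Compute the condition number.
kappa = L/mu = 99/70 = 1.4143
Step 2: Compute the convergence rate.
r = 1 - 2/(kappa + 1) = 1 - 2*mu/(L + mu) = (L - mu)/(L + mu) = 29/169 = 0.1716


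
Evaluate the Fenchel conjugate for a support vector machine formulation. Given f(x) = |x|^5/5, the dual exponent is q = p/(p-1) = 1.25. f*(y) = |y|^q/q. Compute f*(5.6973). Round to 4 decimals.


The conjugate exponent q satisfies 1/p + 1/q = 1.
p = 5, so q = 5/(5 - 1) = 1.25
|y|^q = 5.6973^1.25 = 8.8021
f*(5.6973) = 8.8021 / 1.25 = 7.0417


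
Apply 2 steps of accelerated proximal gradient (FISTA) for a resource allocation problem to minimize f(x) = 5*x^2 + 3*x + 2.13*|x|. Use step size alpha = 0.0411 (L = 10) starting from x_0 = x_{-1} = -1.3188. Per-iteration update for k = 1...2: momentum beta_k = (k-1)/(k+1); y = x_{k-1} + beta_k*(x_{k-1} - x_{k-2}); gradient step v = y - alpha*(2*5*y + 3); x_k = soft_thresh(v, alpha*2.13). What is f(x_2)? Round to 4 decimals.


FISTA on f(x) = 5*x^2 + 3*x + 2.13*|x|
L = 10, alpha = 0.0411
Iteration 1: beta = 0.0, y = -1.3188 + 0.0*(-1.3188 + 1.3188) = -1.3188
  grad(y) = -10.188, v = y - alpha*grad = -0.9001
  prox(v) = soft_thresh(-0.9001, 0.0875) = -0.8125
Iteration 2: beta = 0.3333, y = -0.8125 + 0.3333*(-0.8125 + 1.3188) = -0.6438
  grad(y) = -3.4377, v = y - alpha*grad = -0.5025
  prox(v) = soft_thresh(-0.5025, 0.0875) = -0.4149
f(x_2) = 5*(-0.4149)^2 + 3*(-0.4149) + 2.13*|-0.4149| = 0.4999


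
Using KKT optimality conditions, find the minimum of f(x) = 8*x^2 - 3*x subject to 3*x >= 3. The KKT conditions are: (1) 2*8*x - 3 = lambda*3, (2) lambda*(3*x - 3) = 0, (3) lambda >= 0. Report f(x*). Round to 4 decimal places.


Step 1: Try lambda = 0 (constraint inactive).
x_unc = 3/(2*8) = 0.1875
Check: 3*0.1875 = 0.5625 < 3 -- violated!
Step 2: Constraint must be active: 3*x = 3
x* = 3/3 = 1.0
lambda = (2*8*1.0 - 3)/3 = 4.3333
Step 3: Compute optimal value.
f(x*) = 8*1.0^2 - 3*1.0 = 5.0


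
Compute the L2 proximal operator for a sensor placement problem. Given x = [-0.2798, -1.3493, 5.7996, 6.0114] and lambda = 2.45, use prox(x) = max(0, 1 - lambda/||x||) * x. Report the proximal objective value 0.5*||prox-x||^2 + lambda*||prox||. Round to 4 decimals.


Step 1: Compute ||x||.
||x|| = 8.4659
Step 2: Compute scaling factor.
scale = max(0, 1 - 2.45/8.4659) = 0.7106
Step 3: prox(x) = [-0.1988, -0.9588, 4.1212, 4.2717]
||prox(x)|| = 6.0159
Step 4: Proximal objective.
0.5*||prox-x||^2 = 3.0013
lambda*||prox|| = 14.739
Total = 17.7402


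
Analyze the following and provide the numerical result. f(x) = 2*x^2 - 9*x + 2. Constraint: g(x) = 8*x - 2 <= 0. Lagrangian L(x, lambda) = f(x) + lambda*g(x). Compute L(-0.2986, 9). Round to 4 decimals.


Step 1: Evaluate f(x).
f(-0.2986) = 2*(-0.2986)^2 - 9*(-0.2986) + 2 = 4.8657
Step 2: Evaluate g(x).
g(-0.2986) = 8*-0.2986 - 2 = -4.3888
Step 3: Compute Lagrangian.
L = 4.8657 + 9*-4.3888 = -34.6335


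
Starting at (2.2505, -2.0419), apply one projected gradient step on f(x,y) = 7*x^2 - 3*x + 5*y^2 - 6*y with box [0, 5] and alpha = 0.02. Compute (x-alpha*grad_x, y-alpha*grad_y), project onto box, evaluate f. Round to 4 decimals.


Step 1: Compute gradient at (2.2505, -2.0419).
grad_x = 2*7*2.2505 - 3 = 28.507
grad_y = 2*5*-2.0419 - 6 = -26.419
Step 2: Gradient step.
x_raw = 2.2505 - 0.02*28.507 = 1.6804
y_raw = -2.0419 - 0.02*-26.419 = -1.5135
Step 3: Project onto [0, 5].
x_proj = clip(1.6804) = 1.6804
y_proj = clip(-1.5135) = 0.0
Step 4: Evaluate f.
f(1.6804, 0.0) = 14.7242


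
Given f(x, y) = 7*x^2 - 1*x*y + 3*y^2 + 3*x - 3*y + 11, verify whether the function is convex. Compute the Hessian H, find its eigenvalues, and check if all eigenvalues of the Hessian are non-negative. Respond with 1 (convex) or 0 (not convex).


The Hessian of f(x,y) = 7*x^2 - 1*x*y + 3*y^2 + 3*x - 3*y + 11 is:
H = [[14, -1], [-1, 6]]
Trace = 14 + 6 = 20
Determinant = 14*6 - (-1)^2 = 83
Discriminant = (20)^2 - 4*83 = 68.0
Eigenvalues: lambda_1 = 5.8769, lambda_2 = 14.1231
The function is convex.

1


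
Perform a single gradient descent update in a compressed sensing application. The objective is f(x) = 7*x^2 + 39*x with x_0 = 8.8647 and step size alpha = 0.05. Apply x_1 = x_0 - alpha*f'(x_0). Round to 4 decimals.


We compute the gradient at x_0 and apply the update.
f'(x) = 14*x + 39
f'(8.8647) = 14*8.8647 + 39 = 163.1058
x_1 = 8.8647 - 0.05*163.1058 = 0.7094


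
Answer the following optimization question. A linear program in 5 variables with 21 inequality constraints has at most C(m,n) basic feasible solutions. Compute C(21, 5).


Each vertex corresponds to some choice of n active constraints out of m, so the number of vertices is at most C(m, n) = m! / (n!(m-n)!).
m = 21, n = 5
Numerator: 21 * 20 * 19 * 18 * 17
Denominator: 5! = 120
C(21, 5) = 20349


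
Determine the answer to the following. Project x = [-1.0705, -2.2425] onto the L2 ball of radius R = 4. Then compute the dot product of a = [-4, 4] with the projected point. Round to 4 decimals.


Step 1: Compute ||x|| (intermediates to 6 decimals).
||x|| = sqrt((-1.0705)^2 + (-2.2425)^2) = 2.48491
Step 2: Project.
Since ||x|| <= R, proj = x (no scaling needed).
proj(x) = [-1.0705, -2.2425]
Step 3: Dot product.
a^T * proj(x) = -4*(-1.0705) + 4*(-2.2425) = -4.688


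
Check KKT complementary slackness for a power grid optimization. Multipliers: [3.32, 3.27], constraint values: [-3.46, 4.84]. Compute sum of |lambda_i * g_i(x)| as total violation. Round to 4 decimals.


KKT complementary slackness check:
lambda_1 * g_1 = 3.32 * -3.46 = -11.4872
lambda_2 * g_2 = 3.27 * 4.84 = 15.8268
Total violation = 11.4872 + 15.8268 = 27.314


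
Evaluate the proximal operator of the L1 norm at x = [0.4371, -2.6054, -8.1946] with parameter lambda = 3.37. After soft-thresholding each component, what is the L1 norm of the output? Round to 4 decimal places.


Soft-thresholding with lambda = 3.37:
prox(0.4371) = sign(0.4371)*max(|0.4371| - 3.37, 0) = 0.0
prox(-2.6054) = sign(-2.6054)*max(|-2.6054| - 3.37, 0) = 0.0
prox(-8.1946) = sign(-8.1946)*max(|-8.1946| - 3.37, 0) = -4.8246
prox(x) = [0.0, 0.0, -4.8246]
||prox(x)||_1 = 0.0 + 0.0 + 4.8246 = 4.8246


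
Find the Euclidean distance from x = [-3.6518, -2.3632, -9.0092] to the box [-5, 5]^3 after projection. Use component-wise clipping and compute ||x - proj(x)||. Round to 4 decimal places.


Project each component onto [-5, 5].
clip(-3.6518) = -3.6518, clip(-2.3632) = -2.3632, clip(-9.0092) = -5.0
Projection = [-3.6518, -2.3632, -5.0]
Squared diffs: [0.0, 0.0, 16.0737]
Distance = sqrt(16.0737) = 4.0092


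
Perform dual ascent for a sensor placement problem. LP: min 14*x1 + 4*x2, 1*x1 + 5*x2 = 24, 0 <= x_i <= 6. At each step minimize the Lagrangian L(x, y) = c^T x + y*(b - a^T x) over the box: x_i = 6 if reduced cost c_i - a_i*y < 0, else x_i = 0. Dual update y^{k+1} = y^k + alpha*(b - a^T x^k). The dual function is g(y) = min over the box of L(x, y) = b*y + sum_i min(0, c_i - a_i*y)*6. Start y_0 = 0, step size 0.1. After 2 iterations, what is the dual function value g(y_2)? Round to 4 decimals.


Dual ascent for LP: min 14*x1 + 4*x2, 1*x1 + 5*x2 = 24, 0 <= x_i <= 6
Step 1: y^k = 0.0, reduced costs: (14.0, 4.0)
  x^k = (0.0, 0.0), subgradient = b - a^T x = 24.0
  y^{k+1} = 0.0 + 0.1*24.0 = 2.4
Step 2: y^k = 2.4, reduced costs: (11.6, -8.0)
  x^k = (0.0, 6.0), subgradient = b - a^T x = -6.0
  y^{k+1} = 2.4 + 0.1*-6.0 = 1.8
Dual objective at y_2 = 1.8: reduced costs (12.2, -5.0), box minimizer x = (0.0, 6.0)
g(y_2) = b*y + (c1 - a1*y)*x1 + (c2 - a2*y)*x2 = 24*1.8 + 12.2*0.0 + (-5.0)*6.0 = 43.2 + 0.0 - 30.0 = 13.2


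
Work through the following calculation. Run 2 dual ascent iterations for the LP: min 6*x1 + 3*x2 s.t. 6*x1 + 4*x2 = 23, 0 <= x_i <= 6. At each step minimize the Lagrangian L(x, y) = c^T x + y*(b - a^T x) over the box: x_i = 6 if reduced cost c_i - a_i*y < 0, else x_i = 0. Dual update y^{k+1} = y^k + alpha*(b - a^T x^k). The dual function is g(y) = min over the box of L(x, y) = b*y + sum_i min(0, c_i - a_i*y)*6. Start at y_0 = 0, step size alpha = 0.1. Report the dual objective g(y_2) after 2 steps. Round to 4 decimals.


Dual ascent for LP: min 6*x1 + 3*x2, 6*x1 + 4*x2 = 23, 0 <= x_i <= 6
Step 1: y^k = 0.0, reduced costs: (6.0, 3.0)
  x^k = (0.0, 0.0), subgradient = b - a^T x = 23.0
  y^{k+1} = 0.0 + 0.1*23.0 = 2.3
Step 2: y^k = 2.3, reduced costs: (-7.8, -6.2)
  x^k = (6.0, 6.0), subgradient = b - a^T x = -37.0
  y^{k+1} = 2.3 + 0.1*-37.0 = -1.4
Dual objective at y_2 = -1.4: reduced costs (14.4, 8.6), box minimizer x = (0.0, 0.0)
g(y_2) = b*y + (c1 - a1*y)*x1 + (c2 - a2*y)*x2 = 23*(-1.4) + 14.4*0.0 + 8.6*0.0 = -32.2 + 0.0 + 0.0 = -32.2


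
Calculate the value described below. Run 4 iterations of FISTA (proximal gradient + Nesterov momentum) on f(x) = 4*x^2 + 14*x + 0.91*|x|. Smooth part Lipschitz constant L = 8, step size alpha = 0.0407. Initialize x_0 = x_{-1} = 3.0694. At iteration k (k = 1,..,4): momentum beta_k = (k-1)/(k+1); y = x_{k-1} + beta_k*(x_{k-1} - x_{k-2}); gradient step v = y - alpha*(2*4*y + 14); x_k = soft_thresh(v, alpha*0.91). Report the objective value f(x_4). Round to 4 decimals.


FISTA on f(x) = 4*x^2 + 14*x + 0.91*|x|
L = 8, alpha = 0.0407
Iteration 1: beta = 0.0, y = 3.0694 + 0.0*(3.0694 - 3.0694) = 3.0694
  grad(y) = 38.5552, v = y - alpha*grad = 1.5002
  prox(v) = soft_thresh(1.5002, 0.037) = 1.4632
Iteration 2: beta = 0.3333, y = 1.4632 + 0.3333*(1.4632 - 3.0694) = 0.9278
  grad(y) = 21.422, v = y - alpha*grad = 0.0559
  prox(v) = soft_thresh(0.0559, 0.037) = 0.0188
Iteration 3: beta = 0.5, y = 0.0188 + 0.5*(0.0188 - 1.4632) = -0.7033
  grad(y) = 8.3734, v = y - alpha*grad = -1.0441
  prox(v) = soft_thresh(-1.0441, 0.037) = -1.0071
Iteration 4: beta = 0.6, y = -1.0071 + 0.6*(-1.0071 - 0.0188) = -1.6226
  grad(y) = 1.0189, v = y - alpha*grad = -1.6641
  prox(v) = soft_thresh(-1.6641, 0.037) = -1.6271
f(x_4) = 4*(-1.6271)^2 + 14*(-1.6271) + 0.91*|-1.6271| = -10.7089


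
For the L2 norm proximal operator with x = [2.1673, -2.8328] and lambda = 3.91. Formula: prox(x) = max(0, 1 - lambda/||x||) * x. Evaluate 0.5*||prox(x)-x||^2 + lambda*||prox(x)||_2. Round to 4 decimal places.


Step 1: Compute ||x||.
||x|| = 3.5668
Step 2: Compute scaling factor.
scale = max(0, 1 - 3.91/3.5668) = 0.0
Step 3: prox(x) = [0.0, -0.0]
||prox(x)|| = 0.0
Step 4: Proximal objective.
0.5*||prox-x||^2 = 6.361
lambda*||prox|| = 0.0
Total = 6.361


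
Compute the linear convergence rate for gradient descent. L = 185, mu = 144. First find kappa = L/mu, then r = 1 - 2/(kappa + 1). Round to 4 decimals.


Step 1: Compute the condition number.
kappa = L/mu = 185/144 = 1.2847
Step 2: Compute the convergence rate.
r = 1 - 2/(kappa + 1) = 1 - 2*mu/(L + mu) = (L - mu)/(L + mu) = 41/329 = 0.1246


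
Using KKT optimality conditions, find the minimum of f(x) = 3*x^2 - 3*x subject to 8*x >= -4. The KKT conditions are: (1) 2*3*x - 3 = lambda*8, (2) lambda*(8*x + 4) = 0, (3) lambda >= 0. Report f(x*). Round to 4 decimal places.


Step 1: Try lambda = 0 (constraint inactive).
Stationarity: 2*3*x - 3 = 0
x* = 3/(2*3) = 0.5
Check constraint: 8*0.5 = 4.0 >= -4 -- satisfied.
Step 2: Compute optimal value.
f(x*) = 3*0.5^2 - 3*0.5 = -0.75


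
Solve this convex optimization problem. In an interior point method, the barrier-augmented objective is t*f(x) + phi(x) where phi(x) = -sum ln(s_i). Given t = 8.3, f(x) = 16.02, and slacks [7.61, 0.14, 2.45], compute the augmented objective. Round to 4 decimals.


Step 1: Compute log-barrier.
ln values: [2.0295, -1.9661, 0.8961]
phi = -(2.0295 - 1.9661 + 0.8961) = -0.9594
Step 2: Compute augmented objective.
t*f(x) = 8.3*16.02 = 132.966
Total = 132.966 - 0.9594 = 132.0066


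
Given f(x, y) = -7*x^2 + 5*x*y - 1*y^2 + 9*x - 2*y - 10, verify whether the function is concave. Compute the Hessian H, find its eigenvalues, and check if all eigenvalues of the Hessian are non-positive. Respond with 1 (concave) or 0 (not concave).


The Hessian of f(x,y) = -7*x^2 + 5*x*y - 1*y^2 + 9*x - 2*y - 10 is:
H = [[-14, 5], [5, -2]]
Trace = -14 - 2 = -16
Determinant = -14*-2 - (5)^2 = 3
Discriminant = (-16)^2 - 4*3 = 244.0
Eigenvalues: lambda_1 = -15.8102, lambda_2 = -0.1898
The function is concave.

1


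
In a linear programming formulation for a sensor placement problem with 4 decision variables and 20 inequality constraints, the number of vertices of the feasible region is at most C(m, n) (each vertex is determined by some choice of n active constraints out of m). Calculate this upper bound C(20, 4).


Each vertex corresponds to some choice of n active constraints out of m, so the number of vertices is at most C(m, n) = m! / (n!(m-n)!).
m = 20, n = 4
Numerator: 20 * 19 * 18 * 17
Denominator: 4! = 24
C(20, 4) = 4845


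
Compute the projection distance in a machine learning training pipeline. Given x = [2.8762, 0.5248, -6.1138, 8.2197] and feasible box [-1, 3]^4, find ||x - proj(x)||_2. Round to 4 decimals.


Project each component onto [-1, 3].
clip(2.8762) = 2.8762, clip(0.5248) = 0.5248, clip(-6.1138) = -1.0, clip(8.2197) = 3.0
Projection = [2.8762, 0.5248, -1.0, 3.0]
Squared diffs: [0.0, 0.0, 26.151, 27.2453]
Distance = sqrt(53.3963) = 7.3073


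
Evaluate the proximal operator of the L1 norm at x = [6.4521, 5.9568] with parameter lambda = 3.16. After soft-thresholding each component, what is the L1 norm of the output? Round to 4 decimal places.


Soft-thresholding with lambda = 3.16:
prox(6.4521) = sign(6.4521)*max(|6.4521| - 3.16, 0) = 3.2921
prox(5.9568) = sign(5.9568)*max(|5.9568| - 3.16, 0) = 2.7968
prox(x) = [3.2921, 2.7968]
||prox(x)||_1 = 3.2921 + 2.7968 = 6.0889


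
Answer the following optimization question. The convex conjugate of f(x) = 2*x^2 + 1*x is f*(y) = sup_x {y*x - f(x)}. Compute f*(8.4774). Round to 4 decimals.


f*(y) = sup_x {y*x - a*x^2 - b*x} = sup_x {(y-b)*x - a*x^2}
FOC: (y - b) - 2a*x = 0 => x* = (y - b)/(2a)
x* = (8.4774 - 1)/(2*2) = 1.8694
f*(8.4774) = (y-b)^2/(4a) = (8.4774 - 1)^2/(4*2)
= 55.9115/8 = 6.9889


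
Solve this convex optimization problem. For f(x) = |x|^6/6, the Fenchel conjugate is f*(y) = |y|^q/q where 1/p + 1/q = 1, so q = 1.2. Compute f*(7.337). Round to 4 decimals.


The conjugate exponent q satisfies 1/p + 1/q = 1.
p = 6, so q = 6/(6 - 1) = 1.2
|y|^q = 7.337^1.2 = 10.9301
f*(7.337) = 10.9301 / 1.2 = 9.1084


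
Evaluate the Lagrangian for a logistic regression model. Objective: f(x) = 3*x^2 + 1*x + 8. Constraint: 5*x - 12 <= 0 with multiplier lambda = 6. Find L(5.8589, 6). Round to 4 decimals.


Step 1: Evaluate f(x).
f(5.8589) = 3*5.8589^2 + 1*5.8589 + 8 = 116.839
Step 2: Evaluate g(x).
g(5.8589) = 5*5.8589 - 12 = 17.2945
Step 3: Compute Lagrangian.
L = 116.839 + 6*17.2945 = 220.606


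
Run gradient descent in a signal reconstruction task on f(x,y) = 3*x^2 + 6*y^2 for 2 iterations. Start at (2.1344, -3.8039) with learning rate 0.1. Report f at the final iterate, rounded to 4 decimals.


Gradient descent on f(x,y) = 3*x^2 + 6*y^2.
Starting point: (2.1344, -3.8039), alpha = 0.1
Step 1: grad_x = 2*3*2.1344 = 12.8064, grad_y = 2*6*-3.8039 = -45.6468
  x_1 = 2.1344 - 0.1*12.8064 = 0.8538
  y_1 = -3.8039 - 0.1*-45.6468 = 0.7608
Step 2: grad_x = 2*3*0.8538 = 5.1226, grad_y = 2*6*0.7608 = 9.1294
  x_2 = 0.8538 - 0.1*5.1226 = 0.3415
  y_2 = 0.7608 - 0.1*9.1294 = -0.1522
f(0.3415, -0.1522) = 3*0.3415^2 + 6*(-0.1522)^2 = 0.4888


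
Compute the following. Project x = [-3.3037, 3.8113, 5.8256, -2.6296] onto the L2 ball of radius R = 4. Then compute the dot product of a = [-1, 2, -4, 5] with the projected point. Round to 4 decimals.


Step 1: Compute ||x|| (intermediates to 6 decimals).
||x|| = sqrt((-3.3037)^2 + 3.8113^2 + 5.8256^2 + (-2.6296)^2) = 8.142042
Step 2: Project.
Since ||x|| > R, scale = R/||x|| = 4/8.142042 = 0.491277, proj(x) = scale * x
proj(x) = [-1.623032, 1.872404, 2.861983, -1.291862]
Step 3: Dot product.
a^T * proj(x) = -1*(-1.623032) + 2*1.872404 - 4*2.861983 + 5*(-1.291862) = -12.5394


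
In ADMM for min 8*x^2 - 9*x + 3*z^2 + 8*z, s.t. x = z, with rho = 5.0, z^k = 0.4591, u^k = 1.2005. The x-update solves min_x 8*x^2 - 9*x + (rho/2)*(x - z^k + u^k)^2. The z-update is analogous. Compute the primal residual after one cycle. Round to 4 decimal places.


ADMM iteration with rho = 5.0, z^k = 0.4591, u^k = 1.2005
Step 1: x-update.
Minimize 8*x^2 - 9*x + (5.0/2)*(x - 0.4591 + 1.2005)^2
FOC: (2*8 + 5.0)*x = 9 + 5.0*(0.4591 - 1.2005)
x^{k+1} = 0.252
Step 2: z-update.
Minimize 3*z^2 + 8*z + (5.0/2)*(0.252 - z + 1.2005)^2
FOC: (2*3 + 5.0)*z = -8 + 5.0*(0.252 + 1.2005)
z^{k+1} = -0.067
Step 3: u-update.
u^{k+1} = 1.2005 + 0.252 + 0.067 = 1.5196
Step 4: Primal residual = |0.252 + 0.067| = 0.3191


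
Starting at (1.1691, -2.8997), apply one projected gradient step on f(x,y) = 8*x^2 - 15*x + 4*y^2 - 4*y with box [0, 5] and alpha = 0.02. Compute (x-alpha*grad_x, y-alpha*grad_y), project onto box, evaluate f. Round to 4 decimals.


Step 1: Compute gradient at (1.1691, -2.8997).
grad_x = 2*8*1.1691 - 15 = 3.7056
grad_y = 2*4*-2.8997 - 4 = -27.1976
Step 2: Gradient step.
x_raw = 1.1691 - 0.02*3.7056 = 1.095
y_raw = -2.8997 - 0.02*-27.1976 = -2.3557
Step 3: Project onto [0, 5].
x_proj = clip(1.095) = 1.095
y_proj = clip(-2.3557) = 0.0
Step 4: Evaluate f.
f(1.095, 0.0) = -6.8328


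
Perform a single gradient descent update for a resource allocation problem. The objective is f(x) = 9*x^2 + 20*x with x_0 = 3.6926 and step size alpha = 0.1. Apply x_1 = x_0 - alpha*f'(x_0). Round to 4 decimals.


We compute the gradient at x_0 and apply the update.
f'(x) = 18*x + 20
f'(3.6926) = 18*3.6926 + 20 = 86.4668
x_1 = 3.6926 - 0.1*86.4668 = -4.9541


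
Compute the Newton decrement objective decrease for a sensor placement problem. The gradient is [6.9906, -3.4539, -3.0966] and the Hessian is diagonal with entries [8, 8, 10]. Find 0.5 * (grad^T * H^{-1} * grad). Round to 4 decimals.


Step 1: H is diagonal, so H^(-1) * g = [0.8738, -0.4317, -0.3097].
Step 2: g^T H^(-1) g = sum_i g_i^2 / H_ii
  = (6.9906)^2/8 + (-3.4539)^2/8 + (-3.0966)^2/10
  = 6.1086 + 1.4912 + 0.9589 = 8.5586
Step 3: Objective decrease = 0.5 * g^T H^(-1) g = 4.2793


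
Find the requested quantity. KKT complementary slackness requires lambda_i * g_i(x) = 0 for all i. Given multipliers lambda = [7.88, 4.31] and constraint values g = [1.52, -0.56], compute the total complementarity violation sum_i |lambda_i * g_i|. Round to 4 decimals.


KKT complementary slackness check:
lambda_1 * g_1 = 7.88 * 1.52 = 11.9776
lambda_2 * g_2 = 4.31 * -0.56 = -2.4136
Total violation = 11.9776 + 2.4136 = 14.3912


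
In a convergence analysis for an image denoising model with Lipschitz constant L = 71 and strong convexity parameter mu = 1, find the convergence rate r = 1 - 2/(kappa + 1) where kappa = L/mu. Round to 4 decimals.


Step 1: Compute the condition number.
kappa = L/mu = 71/1 = 71.0
Step 2: Compute the convergence rate.
r = 1 - 2/(kappa + 1) = 1 - 2*mu/(L + mu) = (L - mu)/(L + mu) = 70/72 = 0.9722


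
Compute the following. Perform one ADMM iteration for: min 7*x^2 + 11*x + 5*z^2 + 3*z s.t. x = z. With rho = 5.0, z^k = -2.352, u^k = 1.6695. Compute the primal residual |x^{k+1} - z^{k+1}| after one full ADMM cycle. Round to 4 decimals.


ADMM iteration with rho = 5.0, z^k = -2.352, u^k = 1.6695
Step 1: x-update.
Minimize 7*x^2 + 11*x + (5.0/2)*(x + 2.352 + 1.6695)^2
FOC: (2*7 + 5.0)*x = -11 + 5.0*(-2.352 - 1.6695)
x^{k+1} = -1.6372
Step 2: z-update.
Minimize 5*z^2 + 3*z + (5.0/2)*(-1.6372 - z + 1.6695)^2
FOC: (2*5 + 5.0)*z = -3 + 5.0*(-1.6372 + 1.6695)
z^{k+1} = -0.1892
Step 3: u-update.
u^{k+1} = 1.6695 - 1.6372 + 0.1892 = 0.2215
Step 4: Primal residual = |-1.6372 + 0.1892| = 1.448


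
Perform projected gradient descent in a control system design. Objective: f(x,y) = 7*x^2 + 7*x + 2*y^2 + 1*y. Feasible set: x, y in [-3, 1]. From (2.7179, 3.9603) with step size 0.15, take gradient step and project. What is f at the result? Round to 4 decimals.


Step 1: Compute gradient at (2.7179, 3.9603).
grad_x = 2*7*2.7179 + 7 = 45.0506
grad_y = 2*2*3.9603 + 1 = 16.8412
Step 2: Gradient step.
x_raw = 2.7179 - 0.15*45.0506 = -4.0397
y_raw = 3.9603 - 0.15*16.8412 = 1.4341
Step 3: Project onto [-3, 1].
x_proj = clip(-4.0397) = -3.0
y_proj = clip(1.4341) = 1.0
Step 4: Evaluate f.
f(-3.0, 1.0) = 45.0


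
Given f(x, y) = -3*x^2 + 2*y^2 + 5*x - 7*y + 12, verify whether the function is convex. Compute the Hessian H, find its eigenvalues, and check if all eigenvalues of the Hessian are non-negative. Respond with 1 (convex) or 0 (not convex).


The Hessian of f(x,y) = -3*x^2 + 2*y^2 + 5*x - 7*y + 12 is:
H = [[-6, 0], [0, 4]]
Trace = -6 + 4 = -2
Determinant = -6*4 - (0)^2 = -24
Discriminant = (-2)^2 - 4*-24 = 100.0
Eigenvalues: lambda_1 = -6.0, lambda_2 = 4.0
The function is not convex.

0


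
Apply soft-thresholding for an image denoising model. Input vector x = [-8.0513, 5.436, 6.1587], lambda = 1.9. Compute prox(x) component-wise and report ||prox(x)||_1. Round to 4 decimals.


Soft-thresholding with lambda = 1.9:
prox(-8.0513) = sign(-8.0513)*max(|-8.0513| - 1.9, 0) = -6.1513
prox(5.436) = sign(5.436)*max(|5.436| - 1.9, 0) = 3.536
prox(6.1587) = sign(6.1587)*max(|6.1587| - 1.9, 0) = 4.2587
prox(x) = [-6.1513, 3.536, 4.2587]
||prox(x)||_1 = 6.1513 + 3.536 + 4.2587 = 13.946


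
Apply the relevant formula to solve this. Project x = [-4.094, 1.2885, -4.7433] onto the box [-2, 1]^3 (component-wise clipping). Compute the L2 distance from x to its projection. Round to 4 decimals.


Project each component onto [-2, 1].
clip(-4.094) = -2.0, clip(1.2885) = 1.0, clip(-4.7433) = -2.0
Projection = [-2.0, 1.0, -2.0]
Squared diffs: [4.3848, 0.0832, 7.5257]
Distance = sqrt(11.9937) = 3.4632


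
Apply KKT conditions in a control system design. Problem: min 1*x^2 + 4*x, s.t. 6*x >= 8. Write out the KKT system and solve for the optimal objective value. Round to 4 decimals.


Step 1: Try lambda = 0 (constraint inactive).
x_unc = -4/(2*1) = -2.0
Check: 6*-2.0 = -12.0 < 8 -- violated!
Step 2: Constraint must be active: 6*x = 8
x* = 8/6 = 4/3 = 1.3333 (rounded; the exact value 4/3 is used below)
lambda = (2*1*(4/3) + 4)/6 = 1.1111
Step 3: Compute optimal value.
f(x*) = 1*(4/3)^2 + 4*(4/3) = 7.1111


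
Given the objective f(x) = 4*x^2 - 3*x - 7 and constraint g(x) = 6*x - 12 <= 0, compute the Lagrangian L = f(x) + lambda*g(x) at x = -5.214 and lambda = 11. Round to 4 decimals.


Step 1: Evaluate f(x).
f(-5.214) = 4*(-5.214)^2 - 3*(-5.214) - 7 = 117.3852
Step 2: Evaluate g(x).
g(-5.214) = 6*-5.214 - 12 = -43.284
Step 3: Compute Lagrangian.
L = 117.3852 + 11*-43.284 = -358.7388


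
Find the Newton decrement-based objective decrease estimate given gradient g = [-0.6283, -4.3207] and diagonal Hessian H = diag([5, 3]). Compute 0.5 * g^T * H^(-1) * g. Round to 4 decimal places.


Step 1: H is diagonal, so H^(-1) * g = [-0.1257, -1.4402].
Step 2: g^T H^(-1) g = sum_i g_i^2 / H_ii
  = (-0.6283)^2/5 + (-4.3207)^2/3
  = 0.079 + 6.2228 = 6.3018
Step 3: Objective decrease = 0.5 * g^T H^(-1) g = 3.1509


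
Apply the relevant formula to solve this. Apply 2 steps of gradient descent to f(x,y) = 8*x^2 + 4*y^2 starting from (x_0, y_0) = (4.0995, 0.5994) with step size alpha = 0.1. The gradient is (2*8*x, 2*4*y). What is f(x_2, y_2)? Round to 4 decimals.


Gradient descent on f(x,y) = 8*x^2 + 4*y^2.
Starting point: (4.0995, 0.5994), alpha = 0.1
Step 1: grad_x = 2*8*4.0995 = 65.592, grad_y = 2*4*0.5994 = 4.7952
  x_1 = 4.0995 - 0.1*65.592 = -2.4597
  y_1 = 0.5994 - 0.1*4.7952 = 0.1199
Step 2: grad_x = 2*8*-2.4597 = -39.3552, grad_y = 2*4*0.1199 = 0.959
  x_2 = -2.4597 - 0.1*-39.3552 = 1.4758
  y_2 = 0.1199 - 0.1*0.959 = 0.024
f(1.4758, 0.024) = 8*1.4758^2 + 4*0.024^2 = 17.4267


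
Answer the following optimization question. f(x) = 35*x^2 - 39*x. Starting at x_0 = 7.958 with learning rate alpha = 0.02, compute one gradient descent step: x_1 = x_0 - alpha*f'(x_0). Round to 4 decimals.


We compute the gradient at x_0 and apply the update.
f'(x) = 70*x - 39
f'(7.958) = 70*7.958 - 39 = 518.06
x_1 = 7.958 - 0.02*518.06 = -2.4032


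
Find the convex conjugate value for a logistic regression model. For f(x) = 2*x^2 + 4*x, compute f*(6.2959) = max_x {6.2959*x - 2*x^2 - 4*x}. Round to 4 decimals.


f*(y) = sup_x {y*x - a*x^2 - b*x} = sup_x {(y-b)*x - a*x^2}
FOC: (y - b) - 2a*x = 0 => x* = (y - b)/(2a)
x* = (6.2959 - 4)/(2*2) = 0.574
f*(6.2959) = (y-b)^2/(4a) = (6.2959 - 4)^2/(4*2)
= 5.2712/8 = 0.6589


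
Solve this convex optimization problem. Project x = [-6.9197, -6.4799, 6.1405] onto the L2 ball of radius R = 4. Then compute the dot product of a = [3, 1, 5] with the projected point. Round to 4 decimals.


Step 1: Compute ||x|| (intermediates to 6 decimals).
||x|| = sqrt((-6.9197)^2 + (-6.4799)^2 + 6.1405^2) = 11.295003
Step 2: Project.
Since ||x|| > R, scale = R/||x|| = 4/11.295003 = 0.354139, proj(x) = scale * x
proj(x) = [-2.450536, -2.294785, 2.174591]
Step 3: Dot product.
a^T * proj(x) = 3*(-2.450536) + 1*(-2.294785) + 5*2.174591 = 1.2266


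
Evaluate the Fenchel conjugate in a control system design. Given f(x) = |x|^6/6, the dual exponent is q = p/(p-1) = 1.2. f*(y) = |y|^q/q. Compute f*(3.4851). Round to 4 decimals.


The conjugate exponent q satisfies 1/p + 1/q = 1.
p = 6, so q = 6/(6 - 1) = 1.2
|y|^q = 3.4851^1.2 = 4.4736
f*(3.4851) = 4.4736 / 1.2 = 3.728


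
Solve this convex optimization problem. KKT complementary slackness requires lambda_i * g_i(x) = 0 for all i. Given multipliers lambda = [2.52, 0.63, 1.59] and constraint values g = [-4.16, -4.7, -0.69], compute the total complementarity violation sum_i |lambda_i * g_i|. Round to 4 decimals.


KKT complementary slackness check:
lambda_1 * g_1 = 2.52 * -4.16 = -10.4832
lambda_2 * g_2 = 0.63 * -4.7 = -2.961
lambda_3 * g_3 = 1.59 * -0.69 = -1.0971
Total violation = 10.4832 + 2.961 + 1.0971 = 14.5413


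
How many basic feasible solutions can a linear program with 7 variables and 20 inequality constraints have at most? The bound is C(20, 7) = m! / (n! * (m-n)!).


Each vertex corresponds to some choice of n active constraints out of m, so the number of vertices is at most C(m, n) = m! / (n!(m-n)!).
m = 20, n = 7
Numerator: 20 * 19 * 18 * 17 * 16 * 15 * 14
Denominator: 7! = 5040
C(20, 7) = 77520


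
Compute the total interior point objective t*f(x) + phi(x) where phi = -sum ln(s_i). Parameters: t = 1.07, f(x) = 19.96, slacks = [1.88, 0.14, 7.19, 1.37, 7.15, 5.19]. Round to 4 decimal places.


Step 1: Compute log-barrier.
ln values: [0.6313, -1.9661, 1.9727, 0.3148, 1.9671, 1.6467]
phi = -(0.6313 - 1.9661 + 1.9727 + 0.3148 + 1.9671 + 1.6467) = -4.5665
Step 2: Compute augmented objective.
t*f(x) = 1.07*19.96 = 21.3572
Total = 21.3572 - 4.5665 = 16.7907


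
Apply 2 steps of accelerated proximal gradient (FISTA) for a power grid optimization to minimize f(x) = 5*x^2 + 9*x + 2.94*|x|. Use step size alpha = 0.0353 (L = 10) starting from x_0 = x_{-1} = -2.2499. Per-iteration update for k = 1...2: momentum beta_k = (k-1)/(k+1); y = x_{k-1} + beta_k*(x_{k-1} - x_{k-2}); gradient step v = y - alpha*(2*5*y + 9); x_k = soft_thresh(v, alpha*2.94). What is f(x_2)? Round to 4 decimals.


FISTA on f(x) = 5*x^2 + 9*x + 2.94*|x|
L = 10, alpha = 0.0353
Iteration 1: beta = 0.0, y = -2.2499 + 0.0*(-2.2499 + 2.2499) = -2.2499
  grad(y) = -13.499, v = y - alpha*grad = -1.7734
  prox(v) = soft_thresh(-1.7734, 0.1038) = -1.6696
Iteration 2: beta = 0.3333, y = -1.6696 + 0.3333*(-1.6696 + 2.2499) = -1.4762
  grad(y) = -5.7617, v = y - alpha*grad = -1.2728
  prox(v) = soft_thresh(-1.2728, 0.1038) = -1.169
f(x_2) = 5*(-1.169)^2 + 9*(-1.169) + 2.94*|-1.169| = -0.2513


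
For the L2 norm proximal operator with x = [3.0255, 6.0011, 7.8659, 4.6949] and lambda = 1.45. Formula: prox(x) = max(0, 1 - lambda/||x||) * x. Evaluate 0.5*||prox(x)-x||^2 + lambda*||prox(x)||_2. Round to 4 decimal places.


Step 1: Compute ||x||.
||x|| = 11.3614
Step 2: Compute scaling factor.
scale = max(0, 1 - 1.45/11.3614) = 0.8724
Step 3: prox(x) = [2.6394, 5.2352, 6.862, 4.0957]
||prox(x)|| = 9.9114
Step 4: Proximal objective.
0.5*||prox-x||^2 = 1.0513
lambda*||prox|| = 14.3715
Total = 15.4228


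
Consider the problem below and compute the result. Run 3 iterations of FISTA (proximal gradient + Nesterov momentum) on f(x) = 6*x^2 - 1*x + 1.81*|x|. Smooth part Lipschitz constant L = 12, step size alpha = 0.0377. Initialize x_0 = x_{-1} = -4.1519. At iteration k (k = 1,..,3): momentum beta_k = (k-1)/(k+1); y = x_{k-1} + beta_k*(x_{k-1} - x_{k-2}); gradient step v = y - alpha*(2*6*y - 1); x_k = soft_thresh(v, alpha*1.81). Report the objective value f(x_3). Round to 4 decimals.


FISTA on f(x) = 6*x^2 - 1*x + 1.81*|x|
L = 12, alpha = 0.0377
Iteration 1: beta = 0.0, y = -4.1519 + 0.0*(-4.1519 + 4.1519) = -4.1519
  grad(y) = -50.8228, v = y - alpha*grad = -2.2359
  prox(v) = soft_thresh(-2.2359, 0.0682) = -2.1676
Iteration 2: beta = 0.3333, y = -2.1676 + 0.3333*(-2.1676 + 4.1519) = -1.5062
  grad(y) = -19.0747, v = y - alpha*grad = -0.7871
  prox(v) = soft_thresh(-0.7871, 0.0682) = -0.7189
Iteration 3: beta = 0.5, y = -0.7189 + 0.5*(-0.7189 + 2.1676) = 0.0055
  grad(y) = -0.9338, v = y - alpha*grad = 0.0407
  prox(v) = soft_thresh(0.0407, 0.0682) = 0.0
f(x_3) = 6*0.0^2 - 1*0.0 + 1.81*|0.0| = 0.0


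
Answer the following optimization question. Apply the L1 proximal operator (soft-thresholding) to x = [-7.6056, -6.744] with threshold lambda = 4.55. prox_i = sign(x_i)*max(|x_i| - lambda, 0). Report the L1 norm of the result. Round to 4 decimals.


Soft-thresholding with lambda = 4.55:
prox(-7.6056) = sign(-7.6056)*max(|-7.6056| - 4.55, 0) = -3.0556
prox(-6.744) = sign(-6.744)*max(|-6.744| - 4.55, 0) = -2.194
prox(x) = [-3.0556, -2.194]
||prox(x)||_1 = 3.0556 + 2.194 = 5.2496


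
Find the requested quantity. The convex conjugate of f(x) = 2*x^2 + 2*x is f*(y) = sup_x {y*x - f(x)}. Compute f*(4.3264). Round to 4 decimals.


f*(y) = sup_x {y*x - a*x^2 - b*x} = sup_x {(y-b)*x - a*x^2}
FOC: (y - b) - 2a*x = 0 => x* = (y - b)/(2a)
x* = (4.3264 - 2)/(2*2) = 0.5816
f*(4.3264) = (y-b)^2/(4a) = (4.3264 - 2)^2/(4*2)
= 5.4121/8 = 0.6765


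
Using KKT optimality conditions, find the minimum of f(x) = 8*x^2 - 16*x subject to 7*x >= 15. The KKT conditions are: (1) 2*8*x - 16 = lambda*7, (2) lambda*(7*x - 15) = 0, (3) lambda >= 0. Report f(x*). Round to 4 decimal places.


Step 1: Try lambda = 0 (constraint inactive).
x_unc = 16/(2*8) = 1.0
Check: 7*1.0 = 7.0 < 15 -- violated!
Step 2: Constraint must be active: 7*x = 15
x* = 15/7 = 2.1429 (rounded; the exact value 15/7 is used below)
lambda = (2*8*(15/7) - 16)/7 = 2.6122
Step 3: Compute optimal value.
f(x*) = 8*(15/7)^2 - 16*(15/7) = 2.449


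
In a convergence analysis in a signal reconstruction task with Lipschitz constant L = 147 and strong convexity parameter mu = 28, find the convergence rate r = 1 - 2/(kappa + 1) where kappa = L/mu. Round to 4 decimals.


Step 1: Compute the condition number.
kappa = L/mu = 147/28 = 5.25
Step 2: Compute the convergence rate.
r = 1 - 2/(kappa + 1) = 1 - 2*mu/(L + mu) = (L - mu)/(L + mu) = 119/175 = 0.68


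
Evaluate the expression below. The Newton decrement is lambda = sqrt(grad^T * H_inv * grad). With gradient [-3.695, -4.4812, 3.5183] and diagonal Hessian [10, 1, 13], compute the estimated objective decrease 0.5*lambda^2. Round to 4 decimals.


Step 1: H is diagonal, so H^(-1) * g = [-0.3695, -4.4812, 0.2706].
Step 2: g^T H^(-1) g = sum_i g_i^2 / H_ii
  = (-3.695)^2/10 + (-4.4812)^2/1 + (3.5183)^2/13
  = 1.3653 + 20.0812 + 0.9522 = 22.3986
Step 3: Objective decrease = 0.5 * g^T H^(-1) g = 11.1993


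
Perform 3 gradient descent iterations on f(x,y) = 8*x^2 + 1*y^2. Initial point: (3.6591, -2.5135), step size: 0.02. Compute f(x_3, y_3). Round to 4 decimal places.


Gradient descent on f(x,y) = 8*x^2 + 1*y^2.
Starting point: (3.6591, -2.5135), alpha = 0.02
Step 1: grad_x = 2*8*3.6591 = 58.5456, grad_y = 2*1*-2.5135 = -5.027
  x_1 = 3.6591 - 0.02*58.5456 = 2.4882
  y_1 = -2.5135 - 0.02*-5.027 = -2.413
Step 2: grad_x = 2*8*2.4882 = 39.811, grad_y = 2*1*-2.413 = -4.8259
  x_2 = 2.4882 - 0.02*39.811 = 1.692
  y_2 = -2.413 - 0.02*-4.8259 = -2.3164
Step 3: grad_x = 2*8*1.692 = 27.0715, grad_y = 2*1*-2.3164 = -4.6329
  x_3 = 1.692 - 0.02*27.0715 = 1.1505
  y_3 = -2.3164 - 0.02*-4.6329 = -2.2238
f(1.1505, -2.2238) = 8*1.1505^2 + 1*(-2.2238)^2 = 15.5351


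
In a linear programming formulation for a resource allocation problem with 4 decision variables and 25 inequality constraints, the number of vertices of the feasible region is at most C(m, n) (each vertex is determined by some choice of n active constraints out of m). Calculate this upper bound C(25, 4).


Each vertex corresponds to some choice of n active constraints out of m, so the number of vertices is at most C(m, n) = m! / (n!(m-n)!).
m = 25, n = 4
Numerator: 25 * 24 * 23 * 22
Denominator: 4! = 24
C(25, 4) = 12650


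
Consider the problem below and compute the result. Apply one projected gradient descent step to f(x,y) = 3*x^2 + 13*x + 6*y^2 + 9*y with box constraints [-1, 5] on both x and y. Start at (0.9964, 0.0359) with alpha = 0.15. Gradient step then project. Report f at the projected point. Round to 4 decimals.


Step 1: Compute gradient at (0.9964, 0.0359).
grad_x = 2*3*0.9964 + 13 = 18.9784
grad_y = 2*6*0.0359 + 9 = 9.4308
Step 2: Gradient step.
x_raw = 0.9964 - 0.15*18.9784 = -1.8504
y_raw = 0.0359 - 0.15*9.4308 = -1.3787
Step 3: Project onto [-1, 5].
x_proj = clip(-1.8504) = -1.0
y_proj = clip(-1.3787) = -1.0
Step 4: Evaluate f.
f(-1.0, -1.0) = -13.0


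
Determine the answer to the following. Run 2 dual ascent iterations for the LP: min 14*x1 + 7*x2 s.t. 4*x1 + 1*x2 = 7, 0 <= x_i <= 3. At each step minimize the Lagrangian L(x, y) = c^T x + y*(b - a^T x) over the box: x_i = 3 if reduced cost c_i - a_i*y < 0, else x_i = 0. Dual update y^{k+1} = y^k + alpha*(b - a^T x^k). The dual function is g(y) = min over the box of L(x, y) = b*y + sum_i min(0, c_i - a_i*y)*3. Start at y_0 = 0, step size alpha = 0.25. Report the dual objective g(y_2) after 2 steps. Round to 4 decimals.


Dual ascent for LP: min 14*x1 + 7*x2, 4*x1 + 1*x2 = 7, 0 <= x_i <= 3
Step 1: y^k = 0.0, reduced costs: (14.0, 7.0)
  x^k = (0.0, 0.0), subgradient = b - a^T x = 7.0
  y^{k+1} = 0.0 + 0.25*7.0 = 1.75
Step 2: y^k = 1.75, reduced costs: (7.0, 5.25)
  x^k = (0.0, 0.0), subgradient = b - a^T x = 7.0
  y^{k+1} = 1.75 + 0.25*7.0 = 3.5
Dual objective at y_2 = 3.5: reduced costs (0.0, 3.5), box minimizer x = (0.0, 0.0)
g(y_2) = b*y + (c1 - a1*y)*x1 + (c2 - a2*y)*x2 = 7*3.5 + 0.0*0.0 + 3.5*0.0 = 24.5 + 0.0 + 0.0 = 24.5


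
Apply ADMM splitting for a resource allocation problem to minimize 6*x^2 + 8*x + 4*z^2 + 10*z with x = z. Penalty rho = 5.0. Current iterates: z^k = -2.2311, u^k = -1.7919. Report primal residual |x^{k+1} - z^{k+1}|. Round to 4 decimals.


ADMM iteration with rho = 5.0, z^k = -2.2311, u^k = -1.7919
Step 1: x-update.
Minimize 6*x^2 + 8*x + (5.0/2)*(x + 2.2311 - 1.7919)^2
FOC: (2*6 + 5.0)*x = -8 + 5.0*(-2.2311 + 1.7919)
x^{k+1} = -0.5998
Step 2: z-update.
Minimize 4*z^2 + 10*z + (5.0/2)*(-0.5998 - z - 1.7919)^2
FOC: (2*4 + 5.0)*z = -10 + 5.0*(-0.5998 - 1.7919)
z^{k+1} = -1.6891
Step 3: u-update.
u^{k+1} = -1.7919 - 0.5998 + 1.6891 = -0.7026
Step 4: Primal residual = |-0.5998 + 1.6891| = 1.0893


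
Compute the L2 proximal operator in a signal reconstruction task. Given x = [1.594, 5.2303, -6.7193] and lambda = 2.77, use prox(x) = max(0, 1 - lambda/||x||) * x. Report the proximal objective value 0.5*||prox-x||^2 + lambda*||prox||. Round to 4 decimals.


Step 1: Compute ||x||.
||x|| = 8.6629
Step 2: Compute scaling factor.
scale = max(0, 1 - 2.77/8.6629) = 0.6802
Step 3: prox(x) = [1.0843, 3.5579, -4.5708]
||prox(x)|| = 5.8929
Step 4: Proximal objective.
0.5*||prox-x||^2 = 3.8365
lambda*||prox|| = 16.3233
Total = 20.1598


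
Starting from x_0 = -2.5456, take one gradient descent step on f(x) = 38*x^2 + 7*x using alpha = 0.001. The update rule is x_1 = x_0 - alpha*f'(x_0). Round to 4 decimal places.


We compute the gradient at x_0 and apply the update.
f'(x) = 76*x + 7
f'(-2.5456) = 76*-2.5456 + 7 = -186.4656
x_1 = -2.5456 - 0.001*-186.4656 = -2.3591


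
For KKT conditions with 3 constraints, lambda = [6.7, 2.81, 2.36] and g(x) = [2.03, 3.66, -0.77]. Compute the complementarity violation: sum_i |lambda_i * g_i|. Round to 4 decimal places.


KKT complementary slackness check:
lambda_1 * g_1 = 6.7 * 2.03 = 13.601
lambda_2 * g_2 = 2.81 * 3.66 = 10.2846
lambda_3 * g_3 = 2.36 * -0.77 = -1.8172
Total violation = 13.601 + 10.2846 + 1.8172 = 25.7028


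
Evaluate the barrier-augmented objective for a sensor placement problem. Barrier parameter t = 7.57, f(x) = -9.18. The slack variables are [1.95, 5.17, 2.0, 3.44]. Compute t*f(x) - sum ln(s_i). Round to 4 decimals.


Step 1: Compute log-barrier.
ln values: [0.6678, 1.6429, 0.6931, 1.2355]
phi = -(0.6678 + 1.6429 + 0.6931 + 1.2355) = -4.2393
Step 2: Compute augmented objective.
t*f(x) = 7.57*-9.18 = -69.4926
Total = -69.4926 - 4.2393 = -73.7319


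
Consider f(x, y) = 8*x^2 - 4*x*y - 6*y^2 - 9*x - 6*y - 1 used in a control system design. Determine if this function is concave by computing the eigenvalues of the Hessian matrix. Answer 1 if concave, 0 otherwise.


The Hessian of f(x,y) = 8*x^2 - 4*x*y - 6*y^2 - 9*x - 6*y - 1 is:
H = [[16, -4], [-4, -12]]
Trace = 16 - 12 = 4
Determinant = 16*-12 - (-4)^2 = -208
Discriminant = (4)^2 - 4*-208 = 848.0
Eigenvalues: lambda_1 = -12.5602, lambda_2 = 16.5602
The function is not concave.

0
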